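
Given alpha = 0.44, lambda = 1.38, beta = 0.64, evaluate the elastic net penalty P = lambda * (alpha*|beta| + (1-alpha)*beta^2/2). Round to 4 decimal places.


alpha * |beta| = 0.44 * 0.64 = 0.2816.
(1-alpha) * beta^2/2 = 0.56 * 0.4096/2 = 0.1147.
Total = 1.38 * (0.2816 + 0.1147) = 0.5469.

0.5469


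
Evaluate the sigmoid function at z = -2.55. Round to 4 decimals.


exp(2.5500) = 12.8071.
1 + exp(-z) = 13.8071.
sigmoid = 1/13.8071 = 0.0724.

0.0724


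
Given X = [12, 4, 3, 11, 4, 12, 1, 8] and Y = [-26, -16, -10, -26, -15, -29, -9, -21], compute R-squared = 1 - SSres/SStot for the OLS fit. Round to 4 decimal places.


Fit the OLS line: b0 = -7.3470, b1 = -1.6950.
SSres = 14.7653.
SStot = 408.0000.
R^2 = 1 - 14.7653/408.0000 = 0.9638.

0.9638


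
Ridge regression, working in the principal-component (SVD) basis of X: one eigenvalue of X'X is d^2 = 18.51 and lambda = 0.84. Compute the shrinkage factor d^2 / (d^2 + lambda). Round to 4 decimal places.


d^2 + lambda = 18.51 + 0.84 = 19.3500.
Shrinkage factor = 18.51/19.3500 = 0.9566.

0.9566


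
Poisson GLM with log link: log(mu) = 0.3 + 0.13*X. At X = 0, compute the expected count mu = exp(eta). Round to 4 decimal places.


Linear predictor: eta = 0.3 + (0.13)(0) = 0.3000.
Expected count: mu = exp(0.3000) = 1.3499.

1.3499


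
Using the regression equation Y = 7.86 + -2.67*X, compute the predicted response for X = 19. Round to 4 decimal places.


Predicted value:
Y = 7.86 + (-2.67)(19) = 7.86 + -50.7300 = -42.8700.

-42.8700


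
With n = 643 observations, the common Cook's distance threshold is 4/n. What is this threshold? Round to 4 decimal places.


The threshold is 4/n.
4/643 = 0.0062.

0.0062


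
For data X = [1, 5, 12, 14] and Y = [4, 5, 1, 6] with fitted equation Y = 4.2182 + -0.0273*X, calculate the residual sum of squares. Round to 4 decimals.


Predicted values from Y = 4.2182 + -0.0273*X.
Residuals: [-0.1909, 0.9183, -2.8906, 2.1640].
SSres = 13.9182.

13.9182


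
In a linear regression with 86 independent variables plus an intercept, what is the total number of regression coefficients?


Including the intercept, the model has 86 predictor coefficients + 1 intercept.
Total = 87.

87


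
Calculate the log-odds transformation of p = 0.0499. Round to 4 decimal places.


Compute the odds: 0.0499/0.9501 = 0.0525.
Take the natural log: ln(0.0525) = -2.9465.

-2.9465


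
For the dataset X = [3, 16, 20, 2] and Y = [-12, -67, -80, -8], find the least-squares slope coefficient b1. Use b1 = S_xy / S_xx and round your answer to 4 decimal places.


Calculate xbar = 10.2500, ybar = -41.7500.
S_xx = 248.7500, S_xy = -1012.2500.
Using b1 = S_xy / S_xx = -1012.2500 / 248.7500, we get b1 = -4.0693.

-4.0693


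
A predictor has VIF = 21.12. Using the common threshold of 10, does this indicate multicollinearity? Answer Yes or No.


Compare VIF = 21.12 to the threshold of 10.
21.12 >= 10, so the answer is Yes.

Yes


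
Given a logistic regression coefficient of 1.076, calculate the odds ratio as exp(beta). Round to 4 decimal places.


Odds ratio = exp(beta) = exp(1.076).
= 2.9329.

2.9329


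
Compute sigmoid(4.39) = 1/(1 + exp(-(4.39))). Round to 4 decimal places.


First, exp(-4.3900) = 0.0124.
Then sigma(z) = 1/(1 + 0.0124) = 0.9878.

0.9878


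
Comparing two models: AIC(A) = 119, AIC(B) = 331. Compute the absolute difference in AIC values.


Compute |119 - 331| = 212.
Model A has the smaller AIC.

212


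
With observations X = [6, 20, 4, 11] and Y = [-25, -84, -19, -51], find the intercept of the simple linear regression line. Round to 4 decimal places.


Compute b1 = -4.1391 from the OLS formula.
With xbar = 10.2500 and ybar = -44.7500, the intercept is:
b0 = -44.7500 - -4.1391 * 10.2500 = -2.3241.

-2.3241


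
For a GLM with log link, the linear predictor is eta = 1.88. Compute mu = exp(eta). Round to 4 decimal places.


mu = exp(eta) = exp(1.88).
= 6.5535.

6.5535


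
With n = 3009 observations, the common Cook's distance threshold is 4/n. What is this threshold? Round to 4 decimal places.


The threshold is 4/n.
4/3009 = 0.0013.

0.0013


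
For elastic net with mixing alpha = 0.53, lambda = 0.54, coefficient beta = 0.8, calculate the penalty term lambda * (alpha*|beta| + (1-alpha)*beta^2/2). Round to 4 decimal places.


alpha * |beta| = 0.53 * 0.8 = 0.4240.
(1-alpha) * beta^2/2 = 0.47 * 0.6400/2 = 0.1504.
Total = 0.54 * (0.4240 + 0.1504) = 0.3102.

0.3102


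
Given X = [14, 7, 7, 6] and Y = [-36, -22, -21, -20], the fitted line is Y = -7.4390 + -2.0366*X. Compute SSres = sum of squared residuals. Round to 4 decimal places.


Compute predicted values, then residuals = yi - yhat_i.
Residuals: [-0.0486, -0.3048, 0.6952, -0.3414].
SSres = sum(residual^2) = 0.6951.

0.6951


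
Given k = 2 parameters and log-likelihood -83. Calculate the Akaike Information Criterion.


Compute:
2k = 2*2 = 4.
-2*loglik = -2*(-83) = 166.
AIC = 4 + 166 = 170.

170


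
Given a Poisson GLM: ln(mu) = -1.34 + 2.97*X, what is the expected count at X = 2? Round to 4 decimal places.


eta = -1.34 + 2.97 * 2 = 4.6000.
mu = exp(4.6000) = 99.4843.

99.4843


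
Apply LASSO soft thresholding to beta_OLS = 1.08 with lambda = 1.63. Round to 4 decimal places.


|beta_OLS| = 1.08.
lambda = 1.63.
Since |beta| <= lambda, the coefficient is set to 0.
Result = 0.0000.

0.0000


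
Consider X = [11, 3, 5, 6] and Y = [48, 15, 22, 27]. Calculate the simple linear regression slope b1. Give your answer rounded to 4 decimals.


First compute the means: xbar = 6.2500, ybar = 28.0000.
Then S_xx = sum((xi - xbar)^2) = 34.7500.
S_xy = sum((xi - xbar)(yi - ybar)) = 145.0000.
b1 = S_xy / S_xx = 145.0000 / 34.7500 = 4.1727.

4.1727


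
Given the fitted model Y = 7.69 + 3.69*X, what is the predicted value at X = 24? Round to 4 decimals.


Substitute X = 24 into the equation:
Y = 7.69 + 3.69 * 24 = 7.69 + 88.5600 = 96.2500.

96.2500


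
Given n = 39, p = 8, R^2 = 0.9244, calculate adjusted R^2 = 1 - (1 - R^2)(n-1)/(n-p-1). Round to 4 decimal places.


Using the formula:
(1 - 0.9244) = 0.0756.
Multiply by 38/30: 0.0756 * 38 = 2.8728, then 2.8728 / 30 = 0.0958.
Adj R^2 = 1 - 0.0958 = 0.9042.

0.9042


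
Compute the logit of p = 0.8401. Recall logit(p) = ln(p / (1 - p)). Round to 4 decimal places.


The odds are p/(1-p) = 0.8401 / 0.1599 = 5.2539.
logit(p) = ln(5.2539) = 1.6590.

1.6590


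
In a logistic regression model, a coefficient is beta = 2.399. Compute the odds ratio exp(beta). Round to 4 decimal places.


Odds ratio = exp(beta) = exp(2.399).
= 11.0122.

11.0122


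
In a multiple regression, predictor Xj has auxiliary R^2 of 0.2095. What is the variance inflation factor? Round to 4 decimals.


VIF = 1 / (1 - 0.2095).
= 1 / 0.7905 = 1.2650.

1.2650


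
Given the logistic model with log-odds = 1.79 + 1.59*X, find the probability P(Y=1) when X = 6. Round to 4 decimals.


Compute z = 1.79 + (1.59)(6) = 11.3300.
exp(-z) = 0.0000.
P = 1/(1 + 0.0000) = 1.0000.

1.0000


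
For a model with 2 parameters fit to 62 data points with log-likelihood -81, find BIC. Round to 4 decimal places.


Compute k*ln(n) = 2*ln(62) = 2*4.127134 = 8.254268.
Then -2*loglik = 162.
BIC = 8.254268 + 162 = 170.254268, which rounds to 170.2543.

170.2543


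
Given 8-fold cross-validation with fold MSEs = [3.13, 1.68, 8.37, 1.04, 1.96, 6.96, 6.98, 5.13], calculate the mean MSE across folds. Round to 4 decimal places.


Total MSE across folds = 35.2500.
CV-MSE = 35.2500/8 = 4.4063.

4.4063


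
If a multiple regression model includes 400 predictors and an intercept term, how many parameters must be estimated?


Each predictor gets one coefficient, plus one intercept.
Total parameters = 400 + 1 = 401.

401


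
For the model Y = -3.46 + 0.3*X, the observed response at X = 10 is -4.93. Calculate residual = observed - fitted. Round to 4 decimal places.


Fitted value at X = 10 is yhat = -3.46 + 0.3*10 = -0.4600.
Residual = -4.93 - -0.4600 = -4.4700.

-4.4700


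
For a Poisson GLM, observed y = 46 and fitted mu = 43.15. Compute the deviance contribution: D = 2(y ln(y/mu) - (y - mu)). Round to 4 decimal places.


y/mu = 46/43.15 = 1.066049 (approx.), and ln(46/43.15) = 0.063959.
y * ln(y/mu) = 46 * 0.063959 = 2.942114.
y - mu = 2.85.
D = 2 * (2.942114 - 2.85) = 0.184228, which rounds to 0.1842.

0.1842


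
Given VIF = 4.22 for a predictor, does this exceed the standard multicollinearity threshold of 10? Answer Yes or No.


The threshold is 10.
VIF = 4.22 is < 10.
Multicollinearity indication: No.

No


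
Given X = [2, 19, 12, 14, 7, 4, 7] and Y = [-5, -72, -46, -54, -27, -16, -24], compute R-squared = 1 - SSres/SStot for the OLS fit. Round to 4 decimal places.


The fitted line is Y = 1.4052 + -3.9052*X.
SSres = 11.4914, SStot = 3296.8571.
R^2 = 1 - SSres/SStot = 0.9965.

0.9965


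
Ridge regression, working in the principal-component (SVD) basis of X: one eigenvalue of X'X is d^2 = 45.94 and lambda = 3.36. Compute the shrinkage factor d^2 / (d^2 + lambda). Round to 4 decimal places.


d^2 + lambda = 45.94 + 3.36 = 49.3000.
Shrinkage factor = 45.94/49.3000 = 0.9318.

0.9318


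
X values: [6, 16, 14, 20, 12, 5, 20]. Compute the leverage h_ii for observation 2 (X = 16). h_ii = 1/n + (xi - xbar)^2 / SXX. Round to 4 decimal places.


n = 7, xbar = 13.2857.
SXX = sum((xi - xbar)^2) = 221.4286.
h = 1/7 + (16 - 13.2857)^2 / 221.4286 = 0.1761.

0.1761


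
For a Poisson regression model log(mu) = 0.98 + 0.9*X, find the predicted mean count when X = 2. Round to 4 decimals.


Linear predictor: eta = 0.98 + (0.9)(2) = 2.7800.
Expected count: mu = exp(2.7800) = 16.1190.

16.1190


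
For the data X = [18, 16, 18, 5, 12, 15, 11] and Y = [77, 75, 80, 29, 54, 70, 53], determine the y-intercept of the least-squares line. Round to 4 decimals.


The slope is b1 = 3.9141.
Sample means are xbar = 13.5714 and ybar = 62.5714.
Intercept: b0 = 62.5714 - (3.9141)(13.5714) = 9.4515.

9.4515


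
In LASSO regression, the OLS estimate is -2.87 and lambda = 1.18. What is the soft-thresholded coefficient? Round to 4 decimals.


Absolute value: |-2.87| = 2.87.
Compare to lambda = 1.18.
Since |beta| > lambda, coefficient = sign(beta)*(|beta| - lambda) = -1.6900.

-1.6900


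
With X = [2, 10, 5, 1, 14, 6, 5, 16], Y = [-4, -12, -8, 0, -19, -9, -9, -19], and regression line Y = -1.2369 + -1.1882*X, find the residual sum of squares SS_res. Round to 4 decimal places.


For each point, residual = actual - predicted.
Residuals: [-0.3867, 1.1189, -0.8221, 2.4251, -1.1283, -0.6339, -1.8221, 1.2481].
Sum of squared residuals = 14.5111.

14.5111


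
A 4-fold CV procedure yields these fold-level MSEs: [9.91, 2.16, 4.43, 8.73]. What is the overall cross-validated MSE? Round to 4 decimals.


Sum of fold MSEs = 25.2300.
Average = 25.2300 / 4 = 6.3075.

6.3075


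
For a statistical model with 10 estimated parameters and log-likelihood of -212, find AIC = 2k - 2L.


Compute:
2k = 2*10 = 20.
-2*loglik = -2*(-212) = 424.
AIC = 20 + 424 = 444.

444


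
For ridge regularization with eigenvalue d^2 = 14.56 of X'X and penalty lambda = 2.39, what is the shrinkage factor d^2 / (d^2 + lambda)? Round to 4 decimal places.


Compute the denominator: 14.56 + 2.39 = 16.9500.
Shrinkage factor = 14.56 / 16.9500 = 0.8590.

0.8590


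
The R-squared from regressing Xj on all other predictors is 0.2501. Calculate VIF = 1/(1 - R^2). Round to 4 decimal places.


Denominator: 1 - 0.2501 = 0.7499.
VIF = 1 / 0.7499 = 1.3335.

1.3335


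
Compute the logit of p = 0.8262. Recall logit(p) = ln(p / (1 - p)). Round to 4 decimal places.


The odds are p/(1-p) = 0.8262 / 0.1738 = 4.7537.
logit(p) = ln(4.7537) = 1.5589.

1.5589


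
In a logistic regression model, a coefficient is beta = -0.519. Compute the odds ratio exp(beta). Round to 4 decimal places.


exp(-0.519) = 0.5951.
So the odds ratio is 0.5951.

0.5951


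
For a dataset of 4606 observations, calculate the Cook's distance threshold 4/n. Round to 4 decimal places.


Cook's distance cutoff = 4/n = 4/4606.
= 0.0009.

0.0009


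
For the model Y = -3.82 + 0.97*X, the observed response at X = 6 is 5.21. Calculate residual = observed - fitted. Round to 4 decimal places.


Fitted value at X = 6 is yhat = -3.82 + 0.97*6 = 2.0000.
Residual = 5.21 - 2.0000 = 3.2100.

3.2100


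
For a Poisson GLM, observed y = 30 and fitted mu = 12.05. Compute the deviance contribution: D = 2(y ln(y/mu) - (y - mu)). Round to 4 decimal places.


y/mu = 30/12.05 = 2.489627 (approx.), and ln(30/12.05) = 0.912133.
y * ln(y/mu) = 30 * 0.912133 = 27.363990.
y - mu = 17.95.
D = 2 * (27.363990 - 17.95) = 18.827980, which rounds to 18.8280.

18.8280


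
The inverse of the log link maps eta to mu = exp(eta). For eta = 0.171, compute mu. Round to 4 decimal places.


The inverse log link gives:
mu = exp(0.171) = 1.1865.

1.1865


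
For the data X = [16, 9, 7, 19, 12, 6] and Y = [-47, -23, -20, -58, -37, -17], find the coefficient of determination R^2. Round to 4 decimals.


The fitted line is Y = 2.8577 + -3.1760*X.
SSres = 12.6966, SStot = 1359.3333.
R^2 = 1 - SSres/SStot = 0.9907.

0.9907


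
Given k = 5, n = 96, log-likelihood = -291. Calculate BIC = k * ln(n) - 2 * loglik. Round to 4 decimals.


ln(96) = 4.564348.
k * ln(n) = 5 * 4.564348 = 22.821740.
-2L = 582.
BIC = 22.821740 + 582 = 604.821740, which rounds to 604.8217.

604.8217


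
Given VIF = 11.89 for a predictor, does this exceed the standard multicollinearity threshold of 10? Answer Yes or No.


Check: VIF = 11.89 vs threshold = 10.
Since 11.89 >= 10, the answer is Yes.

Yes


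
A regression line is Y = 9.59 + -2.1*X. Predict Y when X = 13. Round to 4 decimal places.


Predicted value:
Y = 9.59 + (-2.1)(13) = 9.59 + -27.3000 = -17.7100.

-17.7100


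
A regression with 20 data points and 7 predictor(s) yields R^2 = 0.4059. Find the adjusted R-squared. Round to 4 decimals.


Adjusted R^2 = 1 - (1 - R^2) * (n-1)/(n-p-1).
(1 - R^2) = 0.5941.
(n-1)/(n-p-1) = 19/12.
(1 - R^2) * (n-1) = 0.5941 * 19 = 11.2879.
Divide by (n-p-1): 11.2879 / 12 = 0.9407.
Adj R^2 = 1 - 0.9407 = 0.0593.

0.0593


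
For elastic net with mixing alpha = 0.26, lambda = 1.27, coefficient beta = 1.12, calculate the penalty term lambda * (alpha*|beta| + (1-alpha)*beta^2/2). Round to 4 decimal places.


alpha * |beta| = 0.26 * 1.12 = 0.2912.
(1-alpha) * beta^2/2 = 0.74 * 1.2544/2 = 0.4641.
Total = 1.27 * (0.2912 + 0.4641) = 0.9593.

0.9593


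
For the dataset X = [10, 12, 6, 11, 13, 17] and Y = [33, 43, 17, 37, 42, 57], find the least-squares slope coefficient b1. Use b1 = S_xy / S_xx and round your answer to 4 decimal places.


The sample means are xbar = 11.5000 and ybar = 38.1667.
Compute S_xx = 65.5000 and S_xy = 236.5000.
Slope b1 = S_xy / S_xx = 236.5000 / 65.5000 = 3.6107.

3.6107


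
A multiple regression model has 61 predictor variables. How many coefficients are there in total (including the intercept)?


Including the intercept, the model has 61 predictor coefficients + 1 intercept.
Total = 62.

62


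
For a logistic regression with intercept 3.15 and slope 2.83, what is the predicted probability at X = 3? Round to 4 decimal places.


Linear predictor: z = 3.15 + 2.83 * 3 = 11.6400.
P = 1/(1 + exp(-11.6400)) = 1/(1 + 0.0000) = 1.0000.

1.0000


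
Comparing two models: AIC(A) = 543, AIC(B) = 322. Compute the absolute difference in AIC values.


Absolute difference = |543 - 322| = 221.
The model with lower AIC (B) is preferred.

221


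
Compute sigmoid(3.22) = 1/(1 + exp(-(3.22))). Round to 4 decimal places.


First, exp(-3.2200) = 0.0400.
Then sigma(z) = 1/(1 + 0.0400) = 0.9616.

0.9616


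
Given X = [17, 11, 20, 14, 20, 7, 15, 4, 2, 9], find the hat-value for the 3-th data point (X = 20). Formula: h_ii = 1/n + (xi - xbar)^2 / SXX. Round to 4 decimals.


Mean of X: xbar = 11.9000.
SXX = 364.9000.
For X = 20: h = 1/10 + (20 - 11.9000)^2/364.9000 = 0.2798.

0.2798


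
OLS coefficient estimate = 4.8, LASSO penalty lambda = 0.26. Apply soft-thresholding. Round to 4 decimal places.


Check: |4.8| = 4.8 vs lambda = 0.26.
Since |beta| > lambda, coefficient = sign(beta)*(|beta| - lambda) = 4.5400.
Soft-thresholded coefficient = 4.5400.

4.5400


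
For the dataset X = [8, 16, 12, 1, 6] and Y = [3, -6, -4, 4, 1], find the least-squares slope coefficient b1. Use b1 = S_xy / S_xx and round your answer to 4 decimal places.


The sample means are xbar = 8.6000 and ybar = -0.4000.
Compute S_xx = 131.2000 and S_xy = -92.8000.
Slope b1 = S_xy / S_xx = -92.8000 / 131.2000 = -0.7073.

-0.7073


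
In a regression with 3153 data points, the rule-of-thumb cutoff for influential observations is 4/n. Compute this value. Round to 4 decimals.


The threshold is 4/n.
4/3153 = 0.0013.

0.0013


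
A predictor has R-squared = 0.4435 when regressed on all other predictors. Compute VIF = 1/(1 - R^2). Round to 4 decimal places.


VIF = 1 / (1 - 0.4435).
= 1 / 0.5565 = 1.7969.

1.7969


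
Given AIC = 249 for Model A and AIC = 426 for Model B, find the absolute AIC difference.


Absolute difference = |249 - 426| = 177.
The model with lower AIC (A) is preferred.

177


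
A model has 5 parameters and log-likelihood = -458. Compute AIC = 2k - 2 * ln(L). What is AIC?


Compute:
2k = 2*5 = 10.
-2*loglik = -2*(-458) = 916.
AIC = 10 + 916 = 926.

926


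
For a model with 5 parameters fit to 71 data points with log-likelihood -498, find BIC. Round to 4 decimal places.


k * ln(n) = 5 * ln(71) = 5 * 4.262680 = 21.313400.
-2 * loglik = -2 * (-498) = 996.
BIC = 21.313400 + 996 = 1017.313400, which rounds to 1017.3134.

1017.3134


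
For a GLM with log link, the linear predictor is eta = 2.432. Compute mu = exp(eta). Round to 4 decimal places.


The inverse log link gives:
mu = exp(2.432) = 11.3816.

11.3816


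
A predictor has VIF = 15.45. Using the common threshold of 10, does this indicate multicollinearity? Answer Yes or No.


Check: VIF = 15.45 vs threshold = 10.
Since 15.45 >= 10, the answer is Yes.

Yes


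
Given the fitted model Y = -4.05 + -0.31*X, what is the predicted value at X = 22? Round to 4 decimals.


Plug X = 22 into Y = -4.05 + -0.31*X:
Y = -4.05 + -6.8200 = -10.8700.

-10.8700


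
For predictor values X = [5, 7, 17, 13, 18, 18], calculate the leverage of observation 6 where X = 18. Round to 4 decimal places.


n = 6, xbar = 13.0000.
SXX = sum((xi - xbar)^2) = 166.0000.
h = 1/6 + (18 - 13.0000)^2 / 166.0000 = 0.3173.

0.3173


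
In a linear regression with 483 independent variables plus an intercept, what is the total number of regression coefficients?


Each predictor gets one coefficient, plus one intercept.
Total parameters = 483 + 1 = 484.

484


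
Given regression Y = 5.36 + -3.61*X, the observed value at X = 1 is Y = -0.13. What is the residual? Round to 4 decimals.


Fitted value at X = 1 is yhat = 5.36 + -3.61*1 = 1.7500.
Residual = -0.13 - 1.7500 = -1.8800.

-1.8800


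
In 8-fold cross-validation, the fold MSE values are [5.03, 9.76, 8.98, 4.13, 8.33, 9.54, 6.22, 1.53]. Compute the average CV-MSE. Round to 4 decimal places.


Sum of fold MSEs = 53.5200.
Average = 53.5200 / 8 = 6.6900.

6.6900


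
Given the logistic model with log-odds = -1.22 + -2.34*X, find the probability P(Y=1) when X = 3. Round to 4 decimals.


Linear predictor: z = -1.22 + -2.34 * 3 = -8.2400.
P = 1/(1 + exp(8.2400)) = 1/(1 + 3789.5403) = 0.0003.

0.0003


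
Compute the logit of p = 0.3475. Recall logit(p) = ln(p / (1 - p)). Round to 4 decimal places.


The odds are p/(1-p) = 0.3475 / 0.6525 = 0.5326.
logit(p) = ln(0.5326) = -0.6300.

-0.6300


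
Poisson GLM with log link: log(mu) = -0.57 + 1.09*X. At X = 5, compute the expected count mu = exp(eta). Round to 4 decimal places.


eta = -0.57 + 1.09 * 5 = 4.8800.
mu = exp(4.8800) = 131.6307.

131.6307


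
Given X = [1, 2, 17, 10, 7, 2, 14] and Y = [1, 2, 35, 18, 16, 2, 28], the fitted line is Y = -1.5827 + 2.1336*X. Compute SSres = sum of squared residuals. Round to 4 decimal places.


Predicted values from Y = -1.5827 + 2.1336*X.
Residuals: [0.4491, -0.6845, 0.3115, -1.7533, 2.6475, -0.6845, -0.2877].
SSres = 11.4019.

11.4019


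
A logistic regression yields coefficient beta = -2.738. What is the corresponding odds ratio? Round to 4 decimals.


exp(-2.738) = 0.0647.
So the odds ratio is 0.0647.

0.0647


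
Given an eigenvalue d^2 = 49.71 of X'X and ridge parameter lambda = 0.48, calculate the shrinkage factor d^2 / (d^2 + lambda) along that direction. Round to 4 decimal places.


d^2 + lambda = 49.71 + 0.48 = 50.1900.
Shrinkage factor = 49.71/50.1900 = 0.9904.

0.9904


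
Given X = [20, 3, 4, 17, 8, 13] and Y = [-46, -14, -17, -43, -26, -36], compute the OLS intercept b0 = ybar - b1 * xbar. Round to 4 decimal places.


Compute b1 = -1.9163 from the OLS formula.
With xbar = 10.8333 and ybar = -30.3333, the intercept is:
b0 = -30.3333 - -1.9163 * 10.8333 = -9.5738.

-9.5738


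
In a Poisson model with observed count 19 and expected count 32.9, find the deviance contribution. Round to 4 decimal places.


First: ln(19/32.9) = -0.549034.
Then: 19 * -0.549034 = -10.431646.
y - mu = 19 - 32.9 = -13.9.
D = 2(-10.431646 - -13.9) = 6.936708, which rounds to 6.9367.

6.9367


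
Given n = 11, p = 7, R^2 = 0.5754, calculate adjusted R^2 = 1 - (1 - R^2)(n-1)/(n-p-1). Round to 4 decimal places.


Adjusted R^2 = 1 - (1 - R^2) * (n-1)/(n-p-1).
(1 - R^2) = 0.4246.
(n-1)/(n-p-1) = 10/3.
(1 - R^2) * (n-1) = 0.4246 * 10 = 4.2460.
Divide by (n-p-1): 4.2460 / 3 = 1.4153.
Adj R^2 = 1 - 1.4153 = -0.4153.

-0.4153


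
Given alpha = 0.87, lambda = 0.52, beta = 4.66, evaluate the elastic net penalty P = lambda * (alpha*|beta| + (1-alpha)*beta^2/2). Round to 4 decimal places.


L1 component = 0.87 * |4.66| = 4.0542.
L2 component = 0.13 * 4.66^2 / 2 = 1.4115.
Penalty = 0.52 * (4.0542 + 1.4115) = 0.52 * 5.4657 = 2.8422.

2.8422


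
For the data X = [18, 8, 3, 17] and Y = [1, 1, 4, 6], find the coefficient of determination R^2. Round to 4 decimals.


The fitted line is Y = 2.8535 + 0.0127*X.
SSres = 17.9745, SStot = 18.0000.
R^2 = 1 - SSres/SStot = 0.0014.

0.0014


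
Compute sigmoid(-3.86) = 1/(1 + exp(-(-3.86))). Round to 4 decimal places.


exp(3.8600) = 47.4654.
1 + exp(-z) = 48.4654.
sigmoid = 1/48.4654 = 0.0206.

0.0206


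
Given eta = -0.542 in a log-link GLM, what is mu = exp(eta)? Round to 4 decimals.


The inverse log link gives:
mu = exp(-0.542) = 0.5816.

0.5816


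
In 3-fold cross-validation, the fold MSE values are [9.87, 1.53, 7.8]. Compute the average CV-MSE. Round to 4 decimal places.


Sum of fold MSEs = 19.2000.
Average = 19.2000 / 3 = 6.4000.

6.4000


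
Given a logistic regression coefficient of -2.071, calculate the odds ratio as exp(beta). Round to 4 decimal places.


exp(-2.071) = 0.1261.
So the odds ratio is 0.1261.

0.1261


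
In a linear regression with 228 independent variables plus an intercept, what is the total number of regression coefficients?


Including the intercept, the model has 228 predictor coefficients + 1 intercept.
Total = 229.

229


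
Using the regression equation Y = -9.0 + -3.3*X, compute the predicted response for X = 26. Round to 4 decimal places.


Predicted value:
Y = -9.0 + (-3.3)(26) = -9.0 + -85.8000 = -94.8000.

-94.8000


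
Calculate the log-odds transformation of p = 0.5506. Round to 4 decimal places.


Compute the odds: 0.5506/0.4494 = 1.2252.
Take the natural log: ln(1.2252) = 0.2031.

0.2031


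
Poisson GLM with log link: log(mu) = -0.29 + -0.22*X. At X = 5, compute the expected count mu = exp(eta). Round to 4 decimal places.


Linear predictor: eta = -0.29 + (-0.22)(5) = -1.3900.
Expected count: mu = exp(-1.3900) = 0.2491.

0.2491


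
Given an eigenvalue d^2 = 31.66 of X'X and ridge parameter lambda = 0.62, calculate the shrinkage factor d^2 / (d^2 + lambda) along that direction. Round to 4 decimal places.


Compute the denominator: 31.66 + 0.62 = 32.2800.
Shrinkage factor = 31.66 / 32.2800 = 0.9808.

0.9808


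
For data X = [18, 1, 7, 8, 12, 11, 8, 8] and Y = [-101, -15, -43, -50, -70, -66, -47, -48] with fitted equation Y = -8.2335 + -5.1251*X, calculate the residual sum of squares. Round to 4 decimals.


Predicted values from Y = -8.2335 + -5.1251*X.
Residuals: [-0.5147, -1.6414, 1.1092, -0.7657, -0.2653, -1.3904, 2.2343, 1.2343].
SSres = 13.2949.

13.2949


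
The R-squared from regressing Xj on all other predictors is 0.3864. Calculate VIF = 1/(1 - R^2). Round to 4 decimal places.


Using VIF = 1/(1 - R^2_j):
1 - 0.3864 = 0.6136.
VIF = 1.6297.

1.6297


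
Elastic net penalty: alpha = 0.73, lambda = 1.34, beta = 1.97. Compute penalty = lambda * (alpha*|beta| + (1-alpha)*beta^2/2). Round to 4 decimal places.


Compute:
L1 = 0.73 * 1.97 = 1.4381.
L2 = 0.27 * 1.97^2 / 2 = 0.5239.
Penalty = 1.34 * (1.4381 + 0.5239) = 2.6291.

2.6291


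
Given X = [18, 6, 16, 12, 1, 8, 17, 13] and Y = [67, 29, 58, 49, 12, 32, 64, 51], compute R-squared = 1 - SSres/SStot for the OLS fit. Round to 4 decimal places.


After computing the OLS fit (b0=8.6641, b1=3.2163):
SSres = 15.2738, SStot = 2579.5000.
R^2 = 1 - 15.2738/2579.5000 = 0.9941.

0.9941


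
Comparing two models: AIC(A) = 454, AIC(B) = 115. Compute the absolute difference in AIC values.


Absolute difference = |454 - 115| = 339.
The model with lower AIC (B) is preferred.

339


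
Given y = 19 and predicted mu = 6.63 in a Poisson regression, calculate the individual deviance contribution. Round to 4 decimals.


First: ln(19/6.63) = 1.052834.
Then: 19 * 1.052834 = 20.003846.
y - mu = 19 - 6.63 = 12.37.
D = 2(20.003846 - 12.37) = 15.267692, which rounds to 15.2677.

15.2677


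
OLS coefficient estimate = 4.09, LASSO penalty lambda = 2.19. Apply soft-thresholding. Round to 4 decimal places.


Check: |4.09| = 4.09 vs lambda = 2.19.
Since |beta| > lambda, coefficient = sign(beta)*(|beta| - lambda) = 1.9000.
Soft-thresholded coefficient = 1.9000.

1.9000


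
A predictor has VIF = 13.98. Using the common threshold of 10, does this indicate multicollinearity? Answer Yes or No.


The threshold is 10.
VIF = 13.98 is >= 10.
Multicollinearity indication: Yes.

Yes


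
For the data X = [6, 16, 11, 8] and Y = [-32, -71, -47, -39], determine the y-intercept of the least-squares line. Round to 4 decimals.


The slope is b1 = -3.8722.
Sample means are xbar = 10.2500 and ybar = -47.2500.
Intercept: b0 = -47.2500 - (-3.8722)(10.2500) = -7.5595.

-7.5595


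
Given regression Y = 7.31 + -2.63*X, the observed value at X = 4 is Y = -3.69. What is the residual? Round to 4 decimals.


Compute yhat = 7.31 + (-2.63)(4) = -3.2100.
Residual = actual - predicted = -3.69 - -3.2100 = -0.4800.

-0.4800


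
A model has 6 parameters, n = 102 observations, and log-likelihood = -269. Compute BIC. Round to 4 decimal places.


ln(102) = 4.624973.
k * ln(n) = 6 * 4.624973 = 27.749838.
-2L = 538.
BIC = 27.749838 + 538 = 565.749838, which rounds to 565.7498.

565.7498


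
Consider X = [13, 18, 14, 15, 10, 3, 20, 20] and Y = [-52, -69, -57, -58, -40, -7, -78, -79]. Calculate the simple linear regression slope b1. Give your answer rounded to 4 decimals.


First compute the means: xbar = 14.1250, ybar = -55.0000.
Then S_xx = sum((xi - xbar)^2) = 226.8750.
S_xy = sum((xi - xbar)(yi - ybar)) = -932.0000.
b1 = S_xy / S_xx = -932.0000 / 226.8750 = -4.1080.

-4.1080


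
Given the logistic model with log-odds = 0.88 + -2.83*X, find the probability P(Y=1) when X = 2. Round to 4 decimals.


Compute z = 0.88 + (-2.83)(2) = -4.7800.
exp(-z) = 119.1044.
P = 1/(1 + 119.1044) = 0.0083.

0.0083


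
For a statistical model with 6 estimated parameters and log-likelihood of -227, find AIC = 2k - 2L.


AIC = 2k - 2*loglik = 2(6) - 2(-227).
= 12 + 454 = 466.

466


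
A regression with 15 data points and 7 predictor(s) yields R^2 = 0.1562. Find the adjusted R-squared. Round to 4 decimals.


Plug in: Adj R^2 = 1 - (1 - 0.1562) * 14/7.
= 1 - 0.8438 * 14/7
= 1 - 11.8132 / 7
= 1 - 1.6876 = -0.6876.

-0.6876


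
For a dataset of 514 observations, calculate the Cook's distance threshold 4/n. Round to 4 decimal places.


Using the rule of thumb:
Threshold = 4 / 514 = 0.0078.

0.0078


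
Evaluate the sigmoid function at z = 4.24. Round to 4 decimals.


First, exp(-4.2400) = 0.0144.
Then sigma(z) = 1/(1 + 0.0144) = 0.9858.

0.9858


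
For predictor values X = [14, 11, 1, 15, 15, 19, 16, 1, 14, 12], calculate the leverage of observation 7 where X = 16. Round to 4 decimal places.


Mean of X: xbar = 11.8000.
SXX = 333.6000.
For X = 16: h = 1/10 + (16 - 11.8000)^2/333.6000 = 0.1529.

0.1529


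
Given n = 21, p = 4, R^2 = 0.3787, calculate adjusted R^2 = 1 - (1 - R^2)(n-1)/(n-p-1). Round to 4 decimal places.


Using the formula:
(1 - 0.3787) = 0.6213.
Multiply by 20/16: 0.6213 * 20 = 12.4260, then 12.4260 / 16 = 0.7766.
Adj R^2 = 1 - 0.7766 = 0.2234.

0.2234


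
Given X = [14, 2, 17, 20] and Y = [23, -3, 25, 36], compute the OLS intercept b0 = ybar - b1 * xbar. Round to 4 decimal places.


First find the slope: b1 = 2.0763.
Means: xbar = 13.2500, ybar = 20.2500.
b0 = ybar - b1 * xbar = 20.2500 - 2.0763 * 13.2500 = -7.2610.

-7.2610


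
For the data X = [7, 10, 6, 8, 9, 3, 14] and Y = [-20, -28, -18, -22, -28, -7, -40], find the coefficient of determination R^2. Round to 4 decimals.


The fitted line is Y = 0.8145 + -2.9597*X.
SSres = 8.7419, SStot = 629.4286.
R^2 = 1 - SSres/SStot = 0.9861.

0.9861


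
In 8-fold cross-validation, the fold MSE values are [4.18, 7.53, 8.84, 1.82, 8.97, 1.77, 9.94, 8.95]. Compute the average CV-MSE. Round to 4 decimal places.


Sum of fold MSEs = 52.0000.
Average = 52.0000 / 8 = 6.5000.

6.5000


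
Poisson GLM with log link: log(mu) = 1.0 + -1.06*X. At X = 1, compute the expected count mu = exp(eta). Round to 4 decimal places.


eta = 1.0 + -1.06 * 1 = -0.0600.
mu = exp(-0.0600) = 0.9418.

0.9418


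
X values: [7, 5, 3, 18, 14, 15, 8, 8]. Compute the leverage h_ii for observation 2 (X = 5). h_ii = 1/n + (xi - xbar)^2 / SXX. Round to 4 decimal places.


n = 8, xbar = 9.7500.
SXX = sum((xi - xbar)^2) = 195.5000.
h = 1/8 + (5 - 9.7500)^2 / 195.5000 = 0.2404.

0.2404


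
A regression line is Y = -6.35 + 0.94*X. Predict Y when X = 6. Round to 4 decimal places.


Predicted value:
Y = -6.35 + (0.94)(6) = -6.35 + 5.6400 = -0.7100.

-0.7100


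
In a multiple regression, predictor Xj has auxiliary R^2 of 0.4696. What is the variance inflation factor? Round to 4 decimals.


Using VIF = 1/(1 - R^2_j):
1 - 0.4696 = 0.5304.
VIF = 1.8854.

1.8854


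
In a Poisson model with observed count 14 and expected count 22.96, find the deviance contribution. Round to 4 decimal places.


y/mu = 14/22.96 = 0.609756 (approx.), and ln(14/22.96) = -0.494696.
y * ln(y/mu) = 14 * -0.494696 = -6.925744.
y - mu = -8.96.
D = 2 * (-6.925744 - -8.96) = 4.068512, which rounds to 4.0685.

4.0685


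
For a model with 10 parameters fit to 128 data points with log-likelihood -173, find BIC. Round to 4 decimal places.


Compute k*ln(n) = 10*ln(128) = 10*4.852030 = 48.520300.
Then -2*loglik = 346.
BIC = 48.520300 + 346 = 394.520300, which rounds to 394.5203.

394.5203


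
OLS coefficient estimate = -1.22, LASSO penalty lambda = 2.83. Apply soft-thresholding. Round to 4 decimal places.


Check: |-1.22| = 1.22 vs lambda = 2.83.
Since |beta| <= lambda, the coefficient is set to 0.
Soft-thresholded coefficient = 0.0000.

0.0000


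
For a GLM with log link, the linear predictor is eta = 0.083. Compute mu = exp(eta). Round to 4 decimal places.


mu = exp(eta) = exp(0.083).
= 1.0865.

1.0865


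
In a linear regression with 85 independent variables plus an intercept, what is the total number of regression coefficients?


Each predictor gets one coefficient, plus one intercept.
Total parameters = 85 + 1 = 86.

86


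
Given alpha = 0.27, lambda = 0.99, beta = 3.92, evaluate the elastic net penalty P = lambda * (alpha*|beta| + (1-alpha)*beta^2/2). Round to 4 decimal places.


Compute:
L1 = 0.27 * 3.92 = 1.0584.
L2 = 0.73 * 3.92^2 / 2 = 5.6087.
Penalty = 0.99 * (1.0584 + 5.6087) = 6.6005.

6.6005


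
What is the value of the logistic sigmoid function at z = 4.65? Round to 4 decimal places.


exp(-4.6500) = 0.0096.
1 + exp(-z) = 1.0096.
sigmoid = 1/1.0096 = 0.9905.

0.9905


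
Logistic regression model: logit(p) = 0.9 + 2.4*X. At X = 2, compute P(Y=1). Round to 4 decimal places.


Linear predictor: z = 0.9 + 2.4 * 2 = 5.7000.
P = 1/(1 + exp(-5.7000)) = 1/(1 + 0.0033) = 0.9967.

0.9967


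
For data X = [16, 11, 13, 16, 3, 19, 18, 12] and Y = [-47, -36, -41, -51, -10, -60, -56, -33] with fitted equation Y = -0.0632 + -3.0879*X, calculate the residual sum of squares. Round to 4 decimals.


Compute predicted values, then residuals = yi - yhat_i.
Residuals: [2.4696, -1.9699, -0.7941, -1.5304, -0.6731, -1.2667, -0.3546, 4.1180].
SSres = sum(residual^2) = 32.0934.

32.0934


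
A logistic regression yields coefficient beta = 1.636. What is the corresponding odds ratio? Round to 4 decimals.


The odds ratio is computed as:
OR = e^(1.636) = 5.1346.

5.1346


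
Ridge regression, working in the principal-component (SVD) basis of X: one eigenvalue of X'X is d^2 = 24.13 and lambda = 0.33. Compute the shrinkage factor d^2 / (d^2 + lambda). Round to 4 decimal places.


d^2 + lambda = 24.13 + 0.33 = 24.4600.
Shrinkage factor = 24.13/24.4600 = 0.9865.

0.9865


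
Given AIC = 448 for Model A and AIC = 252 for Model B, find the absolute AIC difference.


|AIC_A - AIC_B| = |448 - 252| = 196.
Model B is preferred (lower AIC).

196


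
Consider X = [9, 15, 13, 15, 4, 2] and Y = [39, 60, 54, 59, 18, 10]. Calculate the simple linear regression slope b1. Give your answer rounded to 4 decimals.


First compute the means: xbar = 9.6667, ybar = 40.0000.
Then S_xx = sum((xi - xbar)^2) = 159.3333.
S_xy = sum((xi - xbar)(yi - ybar)) = 610.0000.
b1 = S_xy / S_xx = 610.0000 / 159.3333 = 3.8285.

3.8285


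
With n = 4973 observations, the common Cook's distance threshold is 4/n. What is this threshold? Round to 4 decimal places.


Cook's distance cutoff = 4/n = 4/4973.
= 0.0008.

0.0008


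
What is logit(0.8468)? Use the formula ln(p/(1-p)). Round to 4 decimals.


The odds are p/(1-p) = 0.8468 / 0.1532 = 5.5274.
logit(p) = ln(5.5274) = 1.7097.

1.7097


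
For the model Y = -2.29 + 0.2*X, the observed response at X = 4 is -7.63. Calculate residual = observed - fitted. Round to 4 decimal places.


Predicted = -2.29 + 0.2 * 4 = -1.4900.
Residual = -7.63 - -1.4900 = -6.1400.

-6.1400


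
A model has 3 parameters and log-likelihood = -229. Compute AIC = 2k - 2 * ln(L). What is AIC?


AIC = 2*3 - 2*(-229).
= 6 + 458 = 464.

464


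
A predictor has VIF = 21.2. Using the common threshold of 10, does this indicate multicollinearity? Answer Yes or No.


The threshold is 10.
VIF = 21.2 is >= 10.
Multicollinearity indication: Yes.

Yes


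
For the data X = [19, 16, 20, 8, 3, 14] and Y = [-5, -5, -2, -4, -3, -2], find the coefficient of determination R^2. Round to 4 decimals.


Fit the OLS line: b0 = -3.2568, b1 = -0.0182.
SSres = 9.4271.
SStot = 9.5000.
R^2 = 1 - 9.4271/9.5000 = 0.0077.

0.0077


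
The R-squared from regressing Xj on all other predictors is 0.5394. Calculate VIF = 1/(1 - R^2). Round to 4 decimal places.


VIF = 1 / (1 - 0.5394).
= 1 / 0.4606 = 2.1711.

2.1711


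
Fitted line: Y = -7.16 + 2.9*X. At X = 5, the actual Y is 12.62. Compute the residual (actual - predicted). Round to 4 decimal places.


Fitted value at X = 5 is yhat = -7.16 + 2.9*5 = 7.3400.
Residual = 12.62 - 7.3400 = 5.2800.

5.2800


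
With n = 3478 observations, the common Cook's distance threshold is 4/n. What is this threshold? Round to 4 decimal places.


Using the rule of thumb:
Threshold = 4 / 3478 = 0.0012.

0.0012


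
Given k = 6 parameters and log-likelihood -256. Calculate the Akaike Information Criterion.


AIC = 2k - 2*loglik = 2(6) - 2(-256).
= 12 + 512 = 524.

524


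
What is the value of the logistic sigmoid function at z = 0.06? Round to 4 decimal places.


Compute exp(-0.0600) = 0.9418.
Sigmoid = 1 / (1 + 0.9418) = 1 / 1.9418 = 0.5150.

0.5150


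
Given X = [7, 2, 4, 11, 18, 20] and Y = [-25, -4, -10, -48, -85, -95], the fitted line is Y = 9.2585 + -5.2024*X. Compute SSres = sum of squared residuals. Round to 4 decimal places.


For each point, residual = actual - predicted.
Residuals: [2.1583, -2.8537, 1.5511, -0.0321, -0.6153, -0.2105].
Sum of squared residuals = 15.6317.

15.6317


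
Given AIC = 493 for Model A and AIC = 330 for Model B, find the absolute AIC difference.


|AIC_A - AIC_B| = |493 - 330| = 163.
Model B is preferred (lower AIC).

163


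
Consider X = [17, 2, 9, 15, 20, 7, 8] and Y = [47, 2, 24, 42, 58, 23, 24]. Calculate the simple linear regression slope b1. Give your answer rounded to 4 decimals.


The sample means are xbar = 11.1429 and ybar = 31.4286.
Compute S_xx = 242.8571 and S_xy = 710.5714.
Slope b1 = S_xy / S_xx = 710.5714 / 242.8571 = 2.9259.

2.9259


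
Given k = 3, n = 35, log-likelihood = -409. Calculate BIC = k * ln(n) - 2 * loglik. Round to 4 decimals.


Compute k*ln(n) = 3*ln(35) = 3*3.555348 = 10.666044.
Then -2*loglik = 818.
BIC = 10.666044 + 818 = 828.666044, which rounds to 828.6660.

828.6660


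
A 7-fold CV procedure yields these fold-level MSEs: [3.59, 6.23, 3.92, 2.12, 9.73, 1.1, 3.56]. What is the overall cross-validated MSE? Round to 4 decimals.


Add all fold MSEs: 30.2500.
Divide by k = 7: 30.2500/7 = 4.3214.

4.3214


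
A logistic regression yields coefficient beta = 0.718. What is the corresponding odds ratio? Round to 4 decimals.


exp(0.718) = 2.0503.
So the odds ratio is 2.0503.

2.0503


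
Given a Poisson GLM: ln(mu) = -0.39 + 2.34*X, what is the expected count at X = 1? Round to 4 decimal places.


Compute eta = -0.39 + 2.34 * 1 = 1.9500.
Apply inverse link: mu = e^1.9500 = 7.0287.

7.0287


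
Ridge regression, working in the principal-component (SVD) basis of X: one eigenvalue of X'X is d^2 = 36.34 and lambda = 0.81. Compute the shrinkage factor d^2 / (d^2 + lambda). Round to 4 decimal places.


Denominator = d^2 + lambda = 36.34 + 0.81 = 37.1500.
Shrinkage = 36.34 / 37.1500 = 0.9782.

0.9782


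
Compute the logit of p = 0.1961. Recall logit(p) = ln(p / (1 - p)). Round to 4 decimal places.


1 - p = 0.8039.
p/(1-p) = 0.2439.
logit = ln(0.2439) = -1.4109.

-1.4109


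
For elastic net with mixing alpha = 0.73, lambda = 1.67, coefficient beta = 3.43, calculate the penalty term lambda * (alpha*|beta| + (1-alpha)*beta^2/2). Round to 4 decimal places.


Compute:
L1 = 0.73 * 3.43 = 2.5039.
L2 = 0.27 * 3.43^2 / 2 = 1.5883.
Penalty = 1.67 * (2.5039 + 1.5883) = 6.8339.

6.8339


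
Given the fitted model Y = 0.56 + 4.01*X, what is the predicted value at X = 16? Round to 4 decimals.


Substitute X = 16 into the equation:
Y = 0.56 + 4.01 * 16 = 0.56 + 64.1600 = 64.7200.

64.7200


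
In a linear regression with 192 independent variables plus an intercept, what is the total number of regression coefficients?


Each predictor gets one coefficient, plus one intercept.
Total parameters = 192 + 1 = 193.

193


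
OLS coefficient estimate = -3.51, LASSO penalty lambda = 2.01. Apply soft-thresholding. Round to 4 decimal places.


Absolute value: |-3.51| = 3.51.
Compare to lambda = 2.01.
Since |beta| > lambda, coefficient = sign(beta)*(|beta| - lambda) = -1.5000.

-1.5000
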